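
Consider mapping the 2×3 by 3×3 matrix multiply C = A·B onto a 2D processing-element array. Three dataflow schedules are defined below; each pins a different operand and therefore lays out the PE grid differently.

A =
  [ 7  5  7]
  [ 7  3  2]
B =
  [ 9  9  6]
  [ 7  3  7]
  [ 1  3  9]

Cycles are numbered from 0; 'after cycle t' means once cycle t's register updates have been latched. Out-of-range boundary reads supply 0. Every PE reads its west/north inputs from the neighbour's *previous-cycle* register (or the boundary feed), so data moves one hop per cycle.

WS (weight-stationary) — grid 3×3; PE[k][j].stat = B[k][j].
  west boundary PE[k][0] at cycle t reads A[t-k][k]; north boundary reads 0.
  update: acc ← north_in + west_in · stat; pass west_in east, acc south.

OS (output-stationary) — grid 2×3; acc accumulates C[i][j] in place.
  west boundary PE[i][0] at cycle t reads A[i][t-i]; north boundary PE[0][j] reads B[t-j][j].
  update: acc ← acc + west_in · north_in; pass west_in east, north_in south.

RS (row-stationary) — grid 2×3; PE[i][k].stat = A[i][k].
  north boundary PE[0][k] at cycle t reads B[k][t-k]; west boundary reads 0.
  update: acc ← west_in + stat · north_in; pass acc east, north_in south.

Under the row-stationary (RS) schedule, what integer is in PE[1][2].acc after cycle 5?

PE[1][2].acc = 81

RS 2×3: PE[1][2] cycle-by-cycle (with neighbour feeds):
  [0] (0,2) acc=0 (h:0 v:0)
  [0] (1,1) acc=0 (h:0 v:0)
  [0] (1,2) acc=0 (h:0 v:0)
  [1] (0,2) acc=0 (h:0 v:0)
  [1] (1,1) acc=0 (h:0 v:0)
  [1] (1,2) acc=0 (h:0 v:0)
  [2] (0,2) acc=105 (h:105 v:1)
  [2] (1,1) acc=84 (h:84 v:7)
  [2] (1,2) acc=0 (h:0 v:0)
  [3] (0,2) acc=99 (h:99 v:3)
  [3] (1,1) acc=72 (h:72 v:3)
  [3] (1,2) acc=86 (h:86 v:1)
  [4] (0,2) acc=140 (h:140 v:9)
  [4] (1,1) acc=63 (h:63 v:7)
  [4] (1,2) acc=78 (h:78 v:3)
  [5] (0,2) acc=0 (h:0 v:0)
  [5] (1,1) acc=0 (h:0 v:0)
  [5] (1,2) acc=81 (h:81 v:9)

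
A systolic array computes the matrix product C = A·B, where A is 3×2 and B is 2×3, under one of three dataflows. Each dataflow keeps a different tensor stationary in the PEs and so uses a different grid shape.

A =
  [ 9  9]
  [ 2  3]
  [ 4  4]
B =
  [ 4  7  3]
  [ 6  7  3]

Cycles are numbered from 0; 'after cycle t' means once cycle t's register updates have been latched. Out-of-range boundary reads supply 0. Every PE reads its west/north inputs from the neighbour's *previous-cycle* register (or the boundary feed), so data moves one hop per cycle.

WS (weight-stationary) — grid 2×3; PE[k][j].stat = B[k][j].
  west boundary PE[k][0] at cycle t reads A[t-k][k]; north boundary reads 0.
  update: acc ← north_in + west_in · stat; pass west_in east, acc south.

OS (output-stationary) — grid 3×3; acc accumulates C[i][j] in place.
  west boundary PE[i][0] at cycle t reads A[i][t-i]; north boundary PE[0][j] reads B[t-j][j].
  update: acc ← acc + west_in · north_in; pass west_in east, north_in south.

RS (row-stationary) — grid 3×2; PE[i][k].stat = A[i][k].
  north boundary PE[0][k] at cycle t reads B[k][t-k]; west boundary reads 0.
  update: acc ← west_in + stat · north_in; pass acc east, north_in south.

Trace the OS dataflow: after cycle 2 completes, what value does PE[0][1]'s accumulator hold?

PE[0][1].acc = 126

OS on a 3×3 grid — tracing PE[0][1] and its feeders:
  0: (0,0).acc=36  regs=<9,4>
  0: (0,1).acc=0  regs=<0,0>
  1: (0,0).acc=90  regs=<9,6>
  1: (0,1).acc=63  regs=<9,7>
  2: (0,0).acc=90  regs=<0,0>
  2: (0,1).acc=126  regs=<9,7>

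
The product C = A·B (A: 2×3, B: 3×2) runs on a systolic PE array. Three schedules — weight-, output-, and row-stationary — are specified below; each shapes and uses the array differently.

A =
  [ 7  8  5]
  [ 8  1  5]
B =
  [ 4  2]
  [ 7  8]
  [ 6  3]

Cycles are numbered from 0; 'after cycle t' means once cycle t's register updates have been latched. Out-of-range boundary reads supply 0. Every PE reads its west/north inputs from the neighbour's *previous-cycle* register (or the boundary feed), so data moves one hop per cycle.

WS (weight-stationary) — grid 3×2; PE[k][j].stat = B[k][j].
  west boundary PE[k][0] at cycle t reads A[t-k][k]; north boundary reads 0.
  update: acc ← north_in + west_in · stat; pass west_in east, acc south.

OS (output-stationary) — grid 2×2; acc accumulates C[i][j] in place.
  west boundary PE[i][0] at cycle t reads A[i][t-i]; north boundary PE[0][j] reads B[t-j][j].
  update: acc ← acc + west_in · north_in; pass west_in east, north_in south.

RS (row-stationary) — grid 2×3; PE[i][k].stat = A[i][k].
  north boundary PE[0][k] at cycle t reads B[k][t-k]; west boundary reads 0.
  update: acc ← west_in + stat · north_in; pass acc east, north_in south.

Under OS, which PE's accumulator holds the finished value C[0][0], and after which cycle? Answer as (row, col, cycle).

OS — PE[0][0] is where C[0][0] collects:
  t=0 PE[0][0]: acc=28 h=7 v=4
  t=1 PE[0][0]: acc=84 h=8 v=7
  t=2 PE[0][0]: acc=114 h=5 v=6

(row, col, cycle) = (0, 0, 2)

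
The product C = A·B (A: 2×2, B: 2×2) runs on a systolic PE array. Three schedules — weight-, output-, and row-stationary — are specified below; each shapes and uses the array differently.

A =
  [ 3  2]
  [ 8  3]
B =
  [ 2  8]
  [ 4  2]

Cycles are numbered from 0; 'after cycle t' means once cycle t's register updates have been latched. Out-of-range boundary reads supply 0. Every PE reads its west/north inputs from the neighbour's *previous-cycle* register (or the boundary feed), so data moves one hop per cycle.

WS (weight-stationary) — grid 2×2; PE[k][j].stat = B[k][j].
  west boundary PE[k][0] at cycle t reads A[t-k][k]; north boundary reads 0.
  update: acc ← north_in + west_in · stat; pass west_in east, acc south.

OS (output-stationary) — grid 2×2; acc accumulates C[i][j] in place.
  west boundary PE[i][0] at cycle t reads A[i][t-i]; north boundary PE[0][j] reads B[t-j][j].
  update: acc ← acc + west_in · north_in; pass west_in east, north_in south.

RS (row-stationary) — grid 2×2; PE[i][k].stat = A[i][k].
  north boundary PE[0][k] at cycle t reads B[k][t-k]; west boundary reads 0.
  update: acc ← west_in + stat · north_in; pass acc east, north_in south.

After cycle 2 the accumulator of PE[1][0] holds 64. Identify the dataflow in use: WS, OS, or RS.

WS (2×2 grid), PE[1][0]:
  [0] (1,0) acc=0 (h:0 v:0)
  [1] (1,0) acc=14 (h:2 v:14)
  [2] (1,0) acc=28 (h:3 v:28)
OS (2×2 grid), PE[1][0]:
  [0] (1,0) acc=0 (h:0 v:0)
  [1] (1,0) acc=16 (h:8 v:2)
  [2] (1,0) acc=28 (h:3 v:4)
RS (2×2 grid), PE[1][0]:
  [0] (1,0) acc=0 (h:0 v:0)
  [1] (1,0) acc=16 (h:16 v:2)
  [2] (1,0) acc=64 (h:64 v:8)

dataflow = RS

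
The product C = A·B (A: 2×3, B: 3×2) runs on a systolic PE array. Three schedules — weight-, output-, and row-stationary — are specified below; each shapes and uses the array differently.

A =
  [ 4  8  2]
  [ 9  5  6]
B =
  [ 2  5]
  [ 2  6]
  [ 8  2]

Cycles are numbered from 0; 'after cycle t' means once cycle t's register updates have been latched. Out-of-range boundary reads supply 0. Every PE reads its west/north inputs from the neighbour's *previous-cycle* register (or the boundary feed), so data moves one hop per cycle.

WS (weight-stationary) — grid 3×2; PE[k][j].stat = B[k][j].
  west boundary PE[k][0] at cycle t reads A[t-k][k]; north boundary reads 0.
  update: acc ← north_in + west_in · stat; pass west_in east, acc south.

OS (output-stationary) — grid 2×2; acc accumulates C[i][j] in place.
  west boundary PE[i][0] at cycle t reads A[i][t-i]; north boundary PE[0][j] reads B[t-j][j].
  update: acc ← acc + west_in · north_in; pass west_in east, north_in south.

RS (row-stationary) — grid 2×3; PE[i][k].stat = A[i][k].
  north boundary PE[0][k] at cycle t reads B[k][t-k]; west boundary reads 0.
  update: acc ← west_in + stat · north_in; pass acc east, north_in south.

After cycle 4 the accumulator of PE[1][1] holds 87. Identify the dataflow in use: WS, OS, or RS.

Under WS (3×2), PE[1][1]:
  step 0 · PE1,1: acc=0; fwd→0 fwd↓0
  step 1 · PE1,1: acc=0; fwd→0 fwd↓0
  step 2 · PE1,1: acc=68; fwd→8 fwd↓68
  step 3 · PE1,1: acc=75; fwd→5 fwd↓75
  step 4 · PE1,1: acc=0; fwd→0 fwd↓0
Under OS (2×2), PE[1][1]:
  step 0 · PE1,1: acc=0; fwd→0 fwd↓0
  step 1 · PE1,1: acc=0; fwd→0 fwd↓0
  step 2 · PE1,1: acc=45; fwd→9 fwd↓5
  step 3 · PE1,1: acc=75; fwd→5 fwd↓6
  step 4 · PE1,1: acc=87; fwd→6 fwd↓2
Under RS (2×3), PE[1][1]:
  step 0 · PE1,1: acc=0; fwd→0 fwd↓0
  step 1 · PE1,1: acc=0; fwd→0 fwd↓0
  step 2 · PE1,1: acc=28; fwd→28 fwd↓2
  step 3 · PE1,1: acc=75; fwd→75 fwd↓6
  step 4 · PE1,1: acc=0; fwd→0 fwd↓0

dataflow = OS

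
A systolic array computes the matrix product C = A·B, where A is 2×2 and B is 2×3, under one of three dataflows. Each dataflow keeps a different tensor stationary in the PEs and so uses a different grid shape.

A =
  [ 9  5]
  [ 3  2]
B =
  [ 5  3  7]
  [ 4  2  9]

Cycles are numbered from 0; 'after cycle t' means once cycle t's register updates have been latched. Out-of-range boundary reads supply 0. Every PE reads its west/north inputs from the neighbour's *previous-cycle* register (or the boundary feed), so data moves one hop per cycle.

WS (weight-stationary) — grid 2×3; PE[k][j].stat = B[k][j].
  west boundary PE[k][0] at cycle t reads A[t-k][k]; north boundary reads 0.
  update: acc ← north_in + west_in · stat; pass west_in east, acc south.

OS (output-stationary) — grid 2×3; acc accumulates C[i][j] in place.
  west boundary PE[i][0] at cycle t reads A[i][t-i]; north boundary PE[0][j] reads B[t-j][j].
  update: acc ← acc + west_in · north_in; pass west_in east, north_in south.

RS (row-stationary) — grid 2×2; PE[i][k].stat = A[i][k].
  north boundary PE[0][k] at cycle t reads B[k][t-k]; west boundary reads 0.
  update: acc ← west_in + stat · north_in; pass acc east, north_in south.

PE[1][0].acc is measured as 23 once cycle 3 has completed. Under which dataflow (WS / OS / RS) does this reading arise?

dataflow = OS

— WS: 2×3; PE[1][0] trace:
  0: (1,0).acc=0  regs=<0,0>
  1: (1,0).acc=65  regs=<5,65>
  2: (1,0).acc=23  regs=<2,23>
  3: (1,0).acc=0  regs=<0,0>
— OS: 2×3; PE[1][0] trace:
  0: (1,0).acc=0  regs=<0,0>
  1: (1,0).acc=15  regs=<3,5>
  2: (1,0).acc=23  regs=<2,4>
  3: (1,0).acc=23  regs=<0,0>
— RS: 2×2; PE[1][0] trace:
  0: (1,0).acc=0  regs=<0,0>
  1: (1,0).acc=15  regs=<15,5>
  2: (1,0).acc=9  regs=<9,3>
  3: (1,0).acc=21  regs=<21,7>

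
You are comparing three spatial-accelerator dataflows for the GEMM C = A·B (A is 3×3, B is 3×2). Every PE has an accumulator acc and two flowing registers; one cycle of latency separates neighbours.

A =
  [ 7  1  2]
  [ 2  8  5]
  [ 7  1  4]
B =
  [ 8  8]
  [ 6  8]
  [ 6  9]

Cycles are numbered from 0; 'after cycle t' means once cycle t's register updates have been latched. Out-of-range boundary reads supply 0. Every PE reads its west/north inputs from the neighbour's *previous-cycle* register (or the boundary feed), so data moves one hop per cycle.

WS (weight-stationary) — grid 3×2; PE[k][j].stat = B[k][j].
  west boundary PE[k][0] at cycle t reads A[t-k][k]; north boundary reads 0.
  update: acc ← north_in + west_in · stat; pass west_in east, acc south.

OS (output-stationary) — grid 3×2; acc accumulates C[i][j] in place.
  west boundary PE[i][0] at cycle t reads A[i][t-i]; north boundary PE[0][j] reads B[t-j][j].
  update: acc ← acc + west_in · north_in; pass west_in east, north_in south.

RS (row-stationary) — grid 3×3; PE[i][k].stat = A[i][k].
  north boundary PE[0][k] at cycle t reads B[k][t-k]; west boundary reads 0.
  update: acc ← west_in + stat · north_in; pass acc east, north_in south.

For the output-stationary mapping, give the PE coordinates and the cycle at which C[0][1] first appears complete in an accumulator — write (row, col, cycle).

Under OS, C[0][1] lands at PE[0][1]:
  0: (0,1).acc=0  regs=<0,0>
  1: (0,1).acc=56  regs=<7,8>
  2: (0,1).acc=64  regs=<1,8>
  3: (0,1).acc=82  regs=<2,9>

(row, col, cycle) = (0, 1, 3)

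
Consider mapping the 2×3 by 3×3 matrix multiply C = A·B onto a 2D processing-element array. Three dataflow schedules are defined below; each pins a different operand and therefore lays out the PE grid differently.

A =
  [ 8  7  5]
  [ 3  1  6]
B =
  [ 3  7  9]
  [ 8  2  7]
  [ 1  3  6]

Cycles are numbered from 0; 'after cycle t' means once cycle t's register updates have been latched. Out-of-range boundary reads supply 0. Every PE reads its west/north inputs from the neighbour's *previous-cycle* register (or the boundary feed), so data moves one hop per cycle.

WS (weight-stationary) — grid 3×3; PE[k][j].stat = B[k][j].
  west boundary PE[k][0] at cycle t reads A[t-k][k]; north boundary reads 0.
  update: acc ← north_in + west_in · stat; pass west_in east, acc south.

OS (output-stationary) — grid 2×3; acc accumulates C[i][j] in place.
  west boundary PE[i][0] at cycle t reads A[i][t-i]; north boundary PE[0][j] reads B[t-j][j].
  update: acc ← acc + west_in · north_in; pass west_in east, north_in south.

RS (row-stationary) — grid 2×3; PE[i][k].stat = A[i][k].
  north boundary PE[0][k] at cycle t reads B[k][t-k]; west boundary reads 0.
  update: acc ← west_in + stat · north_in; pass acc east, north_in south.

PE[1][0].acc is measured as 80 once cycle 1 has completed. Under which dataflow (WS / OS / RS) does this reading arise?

dataflow = WS

WS (3×3 grid), PE[1][0]:
  step 0 · PE1,0: acc=0; fwd→0 fwd↓0
  step 1 · PE1,0: acc=80; fwd→7 fwd↓80
OS (2×3 grid), PE[1][0]:
  step 0 · PE1,0: acc=0; fwd→0 fwd↓0
  step 1 · PE1,0: acc=9; fwd→3 fwd↓3
RS (2×3 grid), PE[1][0]:
  step 0 · PE1,0: acc=0; fwd→0 fwd↓0
  step 1 · PE1,0: acc=9; fwd→9 fwd↓3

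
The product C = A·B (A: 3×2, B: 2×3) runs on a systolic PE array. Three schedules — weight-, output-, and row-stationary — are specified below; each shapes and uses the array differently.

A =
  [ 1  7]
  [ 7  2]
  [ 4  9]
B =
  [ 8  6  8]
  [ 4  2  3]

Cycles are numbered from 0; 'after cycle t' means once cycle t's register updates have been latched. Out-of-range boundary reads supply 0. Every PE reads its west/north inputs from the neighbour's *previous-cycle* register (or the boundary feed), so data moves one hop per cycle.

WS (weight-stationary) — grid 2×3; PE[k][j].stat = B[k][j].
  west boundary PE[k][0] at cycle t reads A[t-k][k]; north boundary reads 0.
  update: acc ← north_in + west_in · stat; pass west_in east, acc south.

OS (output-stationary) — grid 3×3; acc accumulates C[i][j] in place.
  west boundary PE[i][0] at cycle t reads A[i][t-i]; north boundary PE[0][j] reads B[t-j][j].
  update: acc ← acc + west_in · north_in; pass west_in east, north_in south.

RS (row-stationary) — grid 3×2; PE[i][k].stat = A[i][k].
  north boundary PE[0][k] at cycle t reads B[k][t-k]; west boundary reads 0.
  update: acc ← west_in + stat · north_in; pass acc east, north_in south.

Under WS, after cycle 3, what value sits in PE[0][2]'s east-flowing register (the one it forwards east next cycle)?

register = 7

WS (2×3). Following PE[0][2] plus its west/north inputs:
  @0  [0,1]  acc 0  |  →0  ↓0
  @0  [0,2]  acc 0  |  →0  ↓0
  @1  [0,1]  acc 6  |  →1  ↓6
  @1  [0,2]  acc 0  |  →0  ↓0
  @2  [0,1]  acc 42  |  →7  ↓42
  @2  [0,2]  acc 8  |  →1  ↓8
  @3  [0,1]  acc 24  |  →4  ↓24
  @3  [0,2]  acc 56  |  →7  ↓56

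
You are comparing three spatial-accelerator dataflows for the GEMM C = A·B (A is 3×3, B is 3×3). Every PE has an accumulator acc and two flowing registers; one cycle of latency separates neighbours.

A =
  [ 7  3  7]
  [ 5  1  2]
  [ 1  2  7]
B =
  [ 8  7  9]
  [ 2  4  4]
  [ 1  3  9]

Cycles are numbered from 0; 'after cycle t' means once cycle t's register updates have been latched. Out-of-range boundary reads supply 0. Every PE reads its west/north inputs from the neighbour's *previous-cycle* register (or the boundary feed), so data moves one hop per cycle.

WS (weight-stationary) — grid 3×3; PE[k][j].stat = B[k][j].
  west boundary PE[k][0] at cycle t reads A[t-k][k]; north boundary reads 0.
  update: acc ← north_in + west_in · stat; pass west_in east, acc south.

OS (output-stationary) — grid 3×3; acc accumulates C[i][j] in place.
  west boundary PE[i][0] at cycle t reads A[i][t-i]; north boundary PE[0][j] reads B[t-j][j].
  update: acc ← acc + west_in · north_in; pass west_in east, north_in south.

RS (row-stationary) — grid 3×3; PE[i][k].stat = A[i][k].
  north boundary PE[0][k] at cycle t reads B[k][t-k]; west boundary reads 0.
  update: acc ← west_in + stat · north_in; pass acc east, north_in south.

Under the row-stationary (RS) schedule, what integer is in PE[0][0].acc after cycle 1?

RS (3×3). Following PE[0][0] plus its west/north inputs:
  step 0 · PE0,0: acc=56; fwd→56 fwd↓8
  step 1 · PE0,0: acc=49; fwd→49 fwd↓7

PE[0][0].acc = 49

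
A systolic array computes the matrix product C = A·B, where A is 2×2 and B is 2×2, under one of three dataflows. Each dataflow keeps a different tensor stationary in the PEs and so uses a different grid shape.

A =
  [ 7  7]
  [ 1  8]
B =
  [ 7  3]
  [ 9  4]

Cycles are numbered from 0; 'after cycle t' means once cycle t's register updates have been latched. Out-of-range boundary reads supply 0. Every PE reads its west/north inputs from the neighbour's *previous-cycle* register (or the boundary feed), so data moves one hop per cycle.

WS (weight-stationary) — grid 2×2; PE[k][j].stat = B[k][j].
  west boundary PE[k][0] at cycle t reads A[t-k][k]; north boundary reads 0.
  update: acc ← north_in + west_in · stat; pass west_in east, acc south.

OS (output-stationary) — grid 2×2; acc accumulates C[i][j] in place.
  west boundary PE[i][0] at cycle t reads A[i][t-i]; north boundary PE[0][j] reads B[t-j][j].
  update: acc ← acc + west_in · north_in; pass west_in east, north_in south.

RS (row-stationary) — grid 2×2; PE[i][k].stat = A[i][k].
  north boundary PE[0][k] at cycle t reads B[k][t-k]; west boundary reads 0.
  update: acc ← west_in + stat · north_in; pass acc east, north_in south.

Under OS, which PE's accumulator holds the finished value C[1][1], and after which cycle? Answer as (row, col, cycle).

(row, col, cycle) = (1, 1, 3)

OS: C[1][1] accumulates in PE[1][1]:
  t=0 PE[1][1]: acc=0 h=0 v=0
  t=1 PE[1][1]: acc=0 h=0 v=0
  t=2 PE[1][1]: acc=3 h=1 v=3
  t=3 PE[1][1]: acc=35 h=8 v=4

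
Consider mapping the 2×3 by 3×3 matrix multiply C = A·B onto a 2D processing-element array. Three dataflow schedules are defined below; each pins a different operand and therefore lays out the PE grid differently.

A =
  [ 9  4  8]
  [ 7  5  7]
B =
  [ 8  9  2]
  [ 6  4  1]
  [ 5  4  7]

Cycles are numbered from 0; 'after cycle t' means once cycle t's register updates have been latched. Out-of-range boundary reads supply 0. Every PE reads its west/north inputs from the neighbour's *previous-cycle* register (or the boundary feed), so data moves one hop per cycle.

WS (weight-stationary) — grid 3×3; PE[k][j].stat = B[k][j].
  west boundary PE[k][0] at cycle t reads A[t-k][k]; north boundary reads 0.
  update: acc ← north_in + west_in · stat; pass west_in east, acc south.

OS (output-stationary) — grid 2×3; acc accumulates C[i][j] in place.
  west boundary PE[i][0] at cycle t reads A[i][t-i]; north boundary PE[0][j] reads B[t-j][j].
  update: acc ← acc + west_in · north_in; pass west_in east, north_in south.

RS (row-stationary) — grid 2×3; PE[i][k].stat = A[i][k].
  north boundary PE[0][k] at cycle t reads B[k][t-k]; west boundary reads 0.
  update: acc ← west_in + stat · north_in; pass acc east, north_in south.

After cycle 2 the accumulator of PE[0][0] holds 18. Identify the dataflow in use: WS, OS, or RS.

dataflow = RS

— WS: 3×3; PE[0][0] trace:
  after 0 — PE[0][0] acc=72, pass-E 9, pass-S 72
  after 1 — PE[0][0] acc=56, pass-E 7, pass-S 56
  after 2 — PE[0][0] acc=0, pass-E 0, pass-S 0
— OS: 2×3; PE[0][0] trace:
  after 0 — PE[0][0] acc=72, pass-E 9, pass-S 8
  after 1 — PE[0][0] acc=96, pass-E 4, pass-S 6
  after 2 — PE[0][0] acc=136, pass-E 8, pass-S 5
— RS: 2×3; PE[0][0] trace:
  after 0 — PE[0][0] acc=72, pass-E 72, pass-S 8
  after 1 — PE[0][0] acc=81, pass-E 81, pass-S 9
  after 2 — PE[0][0] acc=18, pass-E 18, pass-S 2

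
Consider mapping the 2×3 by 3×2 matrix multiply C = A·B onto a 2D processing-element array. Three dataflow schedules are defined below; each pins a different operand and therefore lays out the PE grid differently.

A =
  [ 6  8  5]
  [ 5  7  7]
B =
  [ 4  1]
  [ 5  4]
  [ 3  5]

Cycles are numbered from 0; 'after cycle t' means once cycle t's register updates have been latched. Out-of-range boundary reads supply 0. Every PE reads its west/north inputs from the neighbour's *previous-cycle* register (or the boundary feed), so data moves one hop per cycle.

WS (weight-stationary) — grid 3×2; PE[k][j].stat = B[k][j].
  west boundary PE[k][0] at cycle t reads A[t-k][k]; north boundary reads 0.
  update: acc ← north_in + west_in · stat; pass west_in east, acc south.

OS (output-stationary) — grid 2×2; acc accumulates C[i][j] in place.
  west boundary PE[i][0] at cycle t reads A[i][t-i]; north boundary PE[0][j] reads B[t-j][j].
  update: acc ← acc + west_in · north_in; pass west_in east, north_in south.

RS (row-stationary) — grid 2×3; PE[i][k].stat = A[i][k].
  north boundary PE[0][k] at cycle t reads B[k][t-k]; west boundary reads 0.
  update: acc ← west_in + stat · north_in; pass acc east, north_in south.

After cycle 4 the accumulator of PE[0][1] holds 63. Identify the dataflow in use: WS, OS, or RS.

dataflow = OS

— WS: 3×2; PE[0][1] trace:
  t=0 PE[0][1]: acc=0 h=0 v=0
  t=1 PE[0][1]: acc=6 h=6 v=6
  t=2 PE[0][1]: acc=5 h=5 v=5
  t=3 PE[0][1]: acc=0 h=0 v=0
  t=4 PE[0][1]: acc=0 h=0 v=0
— OS: 2×2; PE[0][1] trace:
  t=0 PE[0][1]: acc=0 h=0 v=0
  t=1 PE[0][1]: acc=6 h=6 v=1
  t=2 PE[0][1]: acc=38 h=8 v=4
  t=3 PE[0][1]: acc=63 h=5 v=5
  t=4 PE[0][1]: acc=63 h=0 v=0
— RS: 2×3; PE[0][1] trace:
  t=0 PE[0][1]: acc=0 h=0 v=0
  t=1 PE[0][1]: acc=64 h=64 v=5
  t=2 PE[0][1]: acc=38 h=38 v=4
  t=3 PE[0][1]: acc=0 h=0 v=0
  t=4 PE[0][1]: acc=0 h=0 v=0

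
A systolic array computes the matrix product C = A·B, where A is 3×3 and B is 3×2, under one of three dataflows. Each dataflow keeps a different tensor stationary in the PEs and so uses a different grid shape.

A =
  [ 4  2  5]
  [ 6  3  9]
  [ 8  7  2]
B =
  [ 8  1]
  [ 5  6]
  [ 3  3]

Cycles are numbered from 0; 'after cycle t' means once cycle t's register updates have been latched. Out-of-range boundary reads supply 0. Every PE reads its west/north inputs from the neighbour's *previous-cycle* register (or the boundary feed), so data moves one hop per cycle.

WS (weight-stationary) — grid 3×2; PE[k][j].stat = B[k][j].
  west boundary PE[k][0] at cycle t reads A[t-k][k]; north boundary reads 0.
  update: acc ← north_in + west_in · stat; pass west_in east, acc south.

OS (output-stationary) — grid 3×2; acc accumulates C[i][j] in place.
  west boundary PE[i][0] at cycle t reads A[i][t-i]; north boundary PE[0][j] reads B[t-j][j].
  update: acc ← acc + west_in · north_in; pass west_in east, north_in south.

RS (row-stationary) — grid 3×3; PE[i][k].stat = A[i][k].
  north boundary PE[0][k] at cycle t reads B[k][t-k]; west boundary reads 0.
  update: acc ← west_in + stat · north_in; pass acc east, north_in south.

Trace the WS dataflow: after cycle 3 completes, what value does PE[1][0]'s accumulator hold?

PE[1][0].acc = 99

WS 3×2: PE[1][0] cycle-by-cycle (with neighbour feeds):
  @0  [0,0]  acc 32  |  →4  ↓32
  @0  [1,0]  acc 0  |  →0  ↓0
  @1  [0,0]  acc 48  |  →6  ↓48
  @1  [1,0]  acc 42  |  →2  ↓42
  @2  [0,0]  acc 64  |  →8  ↓64
  @2  [1,0]  acc 63  |  →3  ↓63
  @3  [0,0]  acc 0  |  →0  ↓0
  @3  [1,0]  acc 99  |  →7  ↓99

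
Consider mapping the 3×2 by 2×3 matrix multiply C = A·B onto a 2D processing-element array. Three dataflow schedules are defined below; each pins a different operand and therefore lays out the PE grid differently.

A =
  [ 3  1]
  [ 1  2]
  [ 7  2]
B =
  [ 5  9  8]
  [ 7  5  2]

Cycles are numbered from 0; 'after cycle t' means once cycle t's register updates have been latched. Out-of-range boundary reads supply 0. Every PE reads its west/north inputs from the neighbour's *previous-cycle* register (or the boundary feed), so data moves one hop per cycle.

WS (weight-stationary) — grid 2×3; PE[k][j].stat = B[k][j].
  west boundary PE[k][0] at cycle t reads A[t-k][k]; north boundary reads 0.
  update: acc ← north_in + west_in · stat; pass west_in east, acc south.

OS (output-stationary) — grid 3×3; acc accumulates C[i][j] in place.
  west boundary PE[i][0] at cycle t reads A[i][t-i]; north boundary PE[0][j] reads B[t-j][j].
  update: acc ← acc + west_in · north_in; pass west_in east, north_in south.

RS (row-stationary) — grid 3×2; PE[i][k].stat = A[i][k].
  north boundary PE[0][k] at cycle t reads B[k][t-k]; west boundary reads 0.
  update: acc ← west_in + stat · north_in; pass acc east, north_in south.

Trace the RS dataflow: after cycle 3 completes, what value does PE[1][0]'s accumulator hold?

PE[1][0].acc = 8

RS on a 3×2 grid — tracing PE[1][0] and its feeders:
  0: (0,0).acc=15  regs=<15,5>
  0: (1,0).acc=0  regs=<0,0>
  1: (0,0).acc=27  regs=<27,9>
  1: (1,0).acc=5  regs=<5,5>
  2: (0,0).acc=24  regs=<24,8>
  2: (1,0).acc=9  regs=<9,9>
  3: (0,0).acc=0  regs=<0,0>
  3: (1,0).acc=8  regs=<8,8>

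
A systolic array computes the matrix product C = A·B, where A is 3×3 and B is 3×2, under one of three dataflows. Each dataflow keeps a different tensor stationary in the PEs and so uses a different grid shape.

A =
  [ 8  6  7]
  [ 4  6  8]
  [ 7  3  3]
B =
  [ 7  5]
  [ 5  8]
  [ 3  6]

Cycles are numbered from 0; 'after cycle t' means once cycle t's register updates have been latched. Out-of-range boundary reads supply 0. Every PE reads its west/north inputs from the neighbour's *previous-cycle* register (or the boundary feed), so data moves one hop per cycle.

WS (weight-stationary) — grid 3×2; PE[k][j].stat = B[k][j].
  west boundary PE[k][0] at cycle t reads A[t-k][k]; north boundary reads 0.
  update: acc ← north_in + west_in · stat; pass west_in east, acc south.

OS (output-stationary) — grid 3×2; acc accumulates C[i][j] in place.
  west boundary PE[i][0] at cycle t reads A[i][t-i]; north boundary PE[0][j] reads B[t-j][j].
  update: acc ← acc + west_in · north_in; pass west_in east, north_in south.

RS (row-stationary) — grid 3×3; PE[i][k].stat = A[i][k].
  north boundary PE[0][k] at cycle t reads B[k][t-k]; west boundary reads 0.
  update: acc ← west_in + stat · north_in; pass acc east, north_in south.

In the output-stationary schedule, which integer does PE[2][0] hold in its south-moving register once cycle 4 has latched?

register = 3

OS 3×2: PE[2][0] cycle-by-cycle (with neighbour feeds):
  cycle 0: PE[1][0] → acc 0, east 0, south 0
  cycle 0: PE[2][0] → acc 0, east 0, south 0
  cycle 1: PE[1][0] → acc 28, east 4, south 7
  cycle 1: PE[2][0] → acc 0, east 0, south 0
  cycle 2: PE[1][0] → acc 58, east 6, south 5
  cycle 2: PE[2][0] → acc 49, east 7, south 7
  cycle 3: PE[1][0] → acc 82, east 8, south 3
  cycle 3: PE[2][0] → acc 64, east 3, south 5
  cycle 4: PE[1][0] → acc 82, east 0, south 0
  cycle 4: PE[2][0] → acc 73, east 3, south 3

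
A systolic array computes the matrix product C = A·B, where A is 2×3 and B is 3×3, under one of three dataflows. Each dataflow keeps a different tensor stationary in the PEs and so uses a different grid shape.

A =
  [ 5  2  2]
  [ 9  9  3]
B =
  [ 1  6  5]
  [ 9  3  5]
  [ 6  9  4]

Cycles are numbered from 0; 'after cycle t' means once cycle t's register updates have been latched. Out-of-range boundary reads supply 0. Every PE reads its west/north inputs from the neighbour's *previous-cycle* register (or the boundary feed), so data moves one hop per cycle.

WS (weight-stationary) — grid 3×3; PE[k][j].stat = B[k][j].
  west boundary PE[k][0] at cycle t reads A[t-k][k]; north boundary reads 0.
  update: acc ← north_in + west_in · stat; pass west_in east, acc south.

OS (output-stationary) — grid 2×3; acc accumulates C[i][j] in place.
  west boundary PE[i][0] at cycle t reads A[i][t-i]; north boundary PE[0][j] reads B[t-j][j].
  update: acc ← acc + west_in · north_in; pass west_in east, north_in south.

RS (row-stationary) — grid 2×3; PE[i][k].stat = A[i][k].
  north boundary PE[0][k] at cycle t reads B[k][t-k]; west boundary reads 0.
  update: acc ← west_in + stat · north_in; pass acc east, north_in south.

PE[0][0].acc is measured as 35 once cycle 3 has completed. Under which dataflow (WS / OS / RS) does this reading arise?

WS [3×3] PE[0][0] across cycles:
  0: (0,0).acc=5  regs=<5,5>
  1: (0,0).acc=9  regs=<9,9>
  2: (0,0).acc=0  regs=<0,0>
  3: (0,0).acc=0  regs=<0,0>
OS [2×3] PE[0][0] across cycles:
  0: (0,0).acc=5  regs=<5,1>
  1: (0,0).acc=23  regs=<2,9>
  2: (0,0).acc=35  regs=<2,6>
  3: (0,0).acc=35  regs=<0,0>
RS [2×3] PE[0][0] across cycles:
  0: (0,0).acc=5  regs=<5,1>
  1: (0,0).acc=30  regs=<30,6>
  2: (0,0).acc=25  regs=<25,5>
  3: (0,0).acc=0  regs=<0,0>

dataflow = OS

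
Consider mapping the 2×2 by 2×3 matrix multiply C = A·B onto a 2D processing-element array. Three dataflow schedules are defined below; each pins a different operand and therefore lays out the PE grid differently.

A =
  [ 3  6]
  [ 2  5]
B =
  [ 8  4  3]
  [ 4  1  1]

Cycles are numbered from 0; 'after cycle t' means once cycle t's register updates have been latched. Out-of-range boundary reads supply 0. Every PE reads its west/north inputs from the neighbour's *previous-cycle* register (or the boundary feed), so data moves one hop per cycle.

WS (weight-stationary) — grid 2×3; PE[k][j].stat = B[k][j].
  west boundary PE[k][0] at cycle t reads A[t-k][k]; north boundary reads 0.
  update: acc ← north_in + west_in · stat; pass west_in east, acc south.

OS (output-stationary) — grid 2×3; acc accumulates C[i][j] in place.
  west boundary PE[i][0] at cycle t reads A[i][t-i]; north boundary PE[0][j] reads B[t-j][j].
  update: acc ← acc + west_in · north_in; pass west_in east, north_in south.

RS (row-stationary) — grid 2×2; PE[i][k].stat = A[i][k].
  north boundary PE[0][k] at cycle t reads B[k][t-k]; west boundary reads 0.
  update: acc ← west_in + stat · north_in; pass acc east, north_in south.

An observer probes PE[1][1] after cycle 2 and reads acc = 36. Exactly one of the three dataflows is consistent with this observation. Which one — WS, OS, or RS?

WS (2×3 grid), PE[1][1]:
  0: (1,1).acc=0  regs=<0,0>
  1: (1,1).acc=0  regs=<0,0>
  2: (1,1).acc=18  regs=<6,18>
OS (2×3 grid), PE[1][1]:
  0: (1,1).acc=0  regs=<0,0>
  1: (1,1).acc=0  regs=<0,0>
  2: (1,1).acc=8  regs=<2,4>
RS (2×2 grid), PE[1][1]:
  0: (1,1).acc=0  regs=<0,0>
  1: (1,1).acc=0  regs=<0,0>
  2: (1,1).acc=36  regs=<36,4>

dataflow = RS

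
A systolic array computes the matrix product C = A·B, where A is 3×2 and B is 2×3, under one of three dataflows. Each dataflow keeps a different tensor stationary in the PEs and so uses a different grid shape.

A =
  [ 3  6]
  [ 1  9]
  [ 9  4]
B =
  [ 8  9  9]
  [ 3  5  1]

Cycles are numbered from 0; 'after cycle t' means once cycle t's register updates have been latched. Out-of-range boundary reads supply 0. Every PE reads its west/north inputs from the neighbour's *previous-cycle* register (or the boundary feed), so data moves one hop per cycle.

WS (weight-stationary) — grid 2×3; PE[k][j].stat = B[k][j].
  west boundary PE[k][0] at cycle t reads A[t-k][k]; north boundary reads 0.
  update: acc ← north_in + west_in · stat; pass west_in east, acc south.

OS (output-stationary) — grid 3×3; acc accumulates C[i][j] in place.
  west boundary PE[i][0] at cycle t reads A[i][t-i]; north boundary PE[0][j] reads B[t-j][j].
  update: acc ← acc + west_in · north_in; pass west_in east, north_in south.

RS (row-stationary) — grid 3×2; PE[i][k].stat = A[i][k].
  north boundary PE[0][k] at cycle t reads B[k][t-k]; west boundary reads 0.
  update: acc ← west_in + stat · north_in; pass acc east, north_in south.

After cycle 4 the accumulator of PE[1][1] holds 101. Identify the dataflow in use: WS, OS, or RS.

— WS: 2×3; PE[1][1] trace:
  after 0 — PE[1][1] acc=0, pass-E 0, pass-S 0
  after 1 — PE[1][1] acc=0, pass-E 0, pass-S 0
  after 2 — PE[1][1] acc=57, pass-E 6, pass-S 57
  after 3 — PE[1][1] acc=54, pass-E 9, pass-S 54
  after 4 — PE[1][1] acc=101, pass-E 4, pass-S 101
— OS: 3×3; PE[1][1] trace:
  after 0 — PE[1][1] acc=0, pass-E 0, pass-S 0
  after 1 — PE[1][1] acc=0, pass-E 0, pass-S 0
  after 2 — PE[1][1] acc=9, pass-E 1, pass-S 9
  after 3 — PE[1][1] acc=54, pass-E 9, pass-S 5
  after 4 — PE[1][1] acc=54, pass-E 0, pass-S 0
— RS: 3×2; PE[1][1] trace:
  after 0 — PE[1][1] acc=0, pass-E 0, pass-S 0
  after 1 — PE[1][1] acc=0, pass-E 0, pass-S 0
  after 2 — PE[1][1] acc=35, pass-E 35, pass-S 3
  after 3 — PE[1][1] acc=54, pass-E 54, pass-S 5
  after 4 — PE[1][1] acc=18, pass-E 18, pass-S 1

dataflow = WS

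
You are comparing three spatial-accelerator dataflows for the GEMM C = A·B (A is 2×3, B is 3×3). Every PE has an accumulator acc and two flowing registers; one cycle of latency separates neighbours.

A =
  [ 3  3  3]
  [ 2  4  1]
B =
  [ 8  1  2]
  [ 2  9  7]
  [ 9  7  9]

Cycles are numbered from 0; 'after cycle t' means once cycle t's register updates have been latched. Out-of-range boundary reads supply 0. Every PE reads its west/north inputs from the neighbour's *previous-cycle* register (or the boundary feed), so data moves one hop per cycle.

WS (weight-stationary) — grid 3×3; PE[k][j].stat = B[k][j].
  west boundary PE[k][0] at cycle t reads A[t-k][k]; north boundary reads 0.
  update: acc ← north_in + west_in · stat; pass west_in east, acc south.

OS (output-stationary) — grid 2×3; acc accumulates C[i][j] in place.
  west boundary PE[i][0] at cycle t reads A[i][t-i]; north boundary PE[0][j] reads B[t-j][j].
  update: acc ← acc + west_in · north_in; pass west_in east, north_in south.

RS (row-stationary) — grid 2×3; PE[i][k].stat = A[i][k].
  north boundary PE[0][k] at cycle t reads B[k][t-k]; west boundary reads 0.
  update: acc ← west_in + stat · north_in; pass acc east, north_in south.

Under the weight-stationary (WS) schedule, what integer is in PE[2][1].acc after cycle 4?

PE[2][1].acc = 45

WS 3×3: PE[2][1] cycle-by-cycle (with neighbour feeds):
  t=0 PE[1][1]: acc=0 h=0 v=0
  t=0 PE[2][0]: acc=0 h=0 v=0
  t=0 PE[2][1]: acc=0 h=0 v=0
  t=1 PE[1][1]: acc=0 h=0 v=0
  t=1 PE[2][0]: acc=0 h=0 v=0
  t=1 PE[2][1]: acc=0 h=0 v=0
  t=2 PE[1][1]: acc=30 h=3 v=30
  t=2 PE[2][0]: acc=57 h=3 v=57
  t=2 PE[2][1]: acc=0 h=0 v=0
  t=3 PE[1][1]: acc=38 h=4 v=38
  t=3 PE[2][0]: acc=33 h=1 v=33
  t=3 PE[2][1]: acc=51 h=3 v=51
  t=4 PE[1][1]: acc=0 h=0 v=0
  t=4 PE[2][0]: acc=0 h=0 v=0
  t=4 PE[2][1]: acc=45 h=1 v=45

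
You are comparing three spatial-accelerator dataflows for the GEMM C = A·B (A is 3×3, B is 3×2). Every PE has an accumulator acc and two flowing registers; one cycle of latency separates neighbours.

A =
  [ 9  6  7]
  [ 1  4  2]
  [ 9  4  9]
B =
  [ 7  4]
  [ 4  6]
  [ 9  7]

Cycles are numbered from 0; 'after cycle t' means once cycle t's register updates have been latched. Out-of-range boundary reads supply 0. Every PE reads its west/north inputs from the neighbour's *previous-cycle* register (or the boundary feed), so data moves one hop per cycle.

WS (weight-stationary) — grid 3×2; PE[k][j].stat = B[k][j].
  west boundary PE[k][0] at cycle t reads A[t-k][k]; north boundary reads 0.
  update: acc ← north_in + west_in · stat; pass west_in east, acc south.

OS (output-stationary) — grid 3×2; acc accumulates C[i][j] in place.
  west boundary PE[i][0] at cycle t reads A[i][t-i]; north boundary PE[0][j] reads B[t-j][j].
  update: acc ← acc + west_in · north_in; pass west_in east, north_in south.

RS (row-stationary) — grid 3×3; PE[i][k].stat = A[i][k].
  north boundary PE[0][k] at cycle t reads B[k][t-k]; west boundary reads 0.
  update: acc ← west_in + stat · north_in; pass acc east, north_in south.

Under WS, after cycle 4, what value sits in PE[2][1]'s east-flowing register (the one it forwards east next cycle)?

WS on a 3×2 grid — tracing PE[2][1] and its feeders:
  [0] (1,1) acc=0 (h:0 v:0)
  [0] (2,0) acc=0 (h:0 v:0)
  [0] (2,1) acc=0 (h:0 v:0)
  [1] (1,1) acc=0 (h:0 v:0)
  [1] (2,0) acc=0 (h:0 v:0)
  [1] (2,1) acc=0 (h:0 v:0)
  [2] (1,1) acc=72 (h:6 v:72)
  [2] (2,0) acc=150 (h:7 v:150)
  [2] (2,1) acc=0 (h:0 v:0)
  [3] (1,1) acc=28 (h:4 v:28)
  [3] (2,0) acc=41 (h:2 v:41)
  [3] (2,1) acc=121 (h:7 v:121)
  [4] (1,1) acc=60 (h:4 v:60)
  [4] (2,0) acc=160 (h:9 v:160)
  [4] (2,1) acc=42 (h:2 v:42)

register = 2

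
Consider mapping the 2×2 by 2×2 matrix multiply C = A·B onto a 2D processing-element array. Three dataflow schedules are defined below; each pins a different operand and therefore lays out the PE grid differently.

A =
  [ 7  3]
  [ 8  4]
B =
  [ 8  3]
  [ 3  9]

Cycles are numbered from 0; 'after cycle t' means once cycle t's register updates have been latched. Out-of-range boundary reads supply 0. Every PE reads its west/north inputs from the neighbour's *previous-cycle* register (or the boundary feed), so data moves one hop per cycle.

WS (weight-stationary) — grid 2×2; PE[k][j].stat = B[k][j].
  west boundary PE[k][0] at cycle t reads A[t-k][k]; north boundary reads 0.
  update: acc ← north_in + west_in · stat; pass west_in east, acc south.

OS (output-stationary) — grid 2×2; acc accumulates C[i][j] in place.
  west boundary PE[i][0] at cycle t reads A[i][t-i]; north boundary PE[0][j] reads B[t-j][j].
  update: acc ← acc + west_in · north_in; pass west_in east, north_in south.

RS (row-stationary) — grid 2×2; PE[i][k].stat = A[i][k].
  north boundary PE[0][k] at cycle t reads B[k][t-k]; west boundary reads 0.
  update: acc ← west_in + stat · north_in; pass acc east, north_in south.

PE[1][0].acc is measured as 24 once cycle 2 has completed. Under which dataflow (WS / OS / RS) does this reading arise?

dataflow = RS

WS (2×2 grid), PE[1][0]:
  @0  [1,0]  acc 0  |  →0  ↓0
  @1  [1,0]  acc 65  |  →3  ↓65
  @2  [1,0]  acc 76  |  →4  ↓76
OS (2×2 grid), PE[1][0]:
  @0  [1,0]  acc 0  |  →0  ↓0
  @1  [1,0]  acc 64  |  →8  ↓8
  @2  [1,0]  acc 76  |  →4  ↓3
RS (2×2 grid), PE[1][0]:
  @0  [1,0]  acc 0  |  →0  ↓0
  @1  [1,0]  acc 64  |  →64  ↓8
  @2  [1,0]  acc 24  |  →24  ↓3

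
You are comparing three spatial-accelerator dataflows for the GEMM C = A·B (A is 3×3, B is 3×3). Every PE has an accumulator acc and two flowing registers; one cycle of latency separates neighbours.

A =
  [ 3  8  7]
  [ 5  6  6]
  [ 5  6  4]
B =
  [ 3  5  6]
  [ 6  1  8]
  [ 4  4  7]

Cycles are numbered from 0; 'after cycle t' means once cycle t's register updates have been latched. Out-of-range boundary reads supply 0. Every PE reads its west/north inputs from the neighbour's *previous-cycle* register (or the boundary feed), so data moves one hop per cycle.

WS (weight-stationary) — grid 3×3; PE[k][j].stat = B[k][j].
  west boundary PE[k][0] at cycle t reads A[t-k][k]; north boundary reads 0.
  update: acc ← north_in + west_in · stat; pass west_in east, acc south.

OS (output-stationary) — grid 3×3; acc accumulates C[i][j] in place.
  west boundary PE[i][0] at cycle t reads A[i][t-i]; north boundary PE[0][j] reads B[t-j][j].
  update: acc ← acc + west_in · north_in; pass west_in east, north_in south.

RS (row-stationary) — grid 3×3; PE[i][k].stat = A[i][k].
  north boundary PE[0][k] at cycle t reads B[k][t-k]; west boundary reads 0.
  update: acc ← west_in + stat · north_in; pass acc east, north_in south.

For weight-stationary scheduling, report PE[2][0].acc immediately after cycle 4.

WS on a 3×3 grid — tracing PE[2][0] and its feeders:
  step 0 · PE1,0: acc=0; fwd→0 fwd↓0
  step 0 · PE2,0: acc=0; fwd→0 fwd↓0
  step 1 · PE1,0: acc=57; fwd→8 fwd↓57
  step 1 · PE2,0: acc=0; fwd→0 fwd↓0
  step 2 · PE1,0: acc=51; fwd→6 fwd↓51
  step 2 · PE2,0: acc=85; fwd→7 fwd↓85
  step 3 · PE1,0: acc=51; fwd→6 fwd↓51
  step 3 · PE2,0: acc=75; fwd→6 fwd↓75
  step 4 · PE1,0: acc=0; fwd→0 fwd↓0
  step 4 · PE2,0: acc=67; fwd→4 fwd↓67

PE[2][0].acc = 67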